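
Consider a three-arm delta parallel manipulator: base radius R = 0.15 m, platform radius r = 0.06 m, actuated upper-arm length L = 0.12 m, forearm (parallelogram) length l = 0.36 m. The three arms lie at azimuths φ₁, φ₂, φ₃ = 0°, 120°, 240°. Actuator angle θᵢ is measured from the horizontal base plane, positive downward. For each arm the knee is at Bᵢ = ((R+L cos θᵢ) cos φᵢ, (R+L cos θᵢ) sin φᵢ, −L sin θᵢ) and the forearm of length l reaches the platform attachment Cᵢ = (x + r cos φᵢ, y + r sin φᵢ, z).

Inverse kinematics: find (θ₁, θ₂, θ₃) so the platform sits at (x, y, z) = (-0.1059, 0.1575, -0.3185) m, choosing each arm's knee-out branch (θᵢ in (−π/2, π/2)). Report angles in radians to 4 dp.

θ₁ = 1.1347, θ₂ = -0.3488, θ₃ = 1.0472

arm 1 (φ=0.0°): x'=-0.1059, y'=0.1575
  A cos θ + B sin θ = C:  0.1959·cos θ + -0.3185·sin θ = -0.2059
  θ1 = atan2(B,A) + arccos(C/0.3739) = 1.1347
rotate P by −φ2: (0.1893, 0.0130, -0.3185)
  A=-0.0993, B=-0.3185, C=(l²−L²−A²−y'²−z²)/(2L)=0.0155
  θ2 = atan2(B,A) + arccos(C/0.3336) = -0.3488
rotate P by −φ3: (-0.0834, -0.1705, -0.3185)
  e−x'=0.1734;  (l²−L²−(e−x')²−y'²−z²)/2L = -0.1891
  θ3 = atan2(B,A) + arccos(C/0.3627) = 1.0472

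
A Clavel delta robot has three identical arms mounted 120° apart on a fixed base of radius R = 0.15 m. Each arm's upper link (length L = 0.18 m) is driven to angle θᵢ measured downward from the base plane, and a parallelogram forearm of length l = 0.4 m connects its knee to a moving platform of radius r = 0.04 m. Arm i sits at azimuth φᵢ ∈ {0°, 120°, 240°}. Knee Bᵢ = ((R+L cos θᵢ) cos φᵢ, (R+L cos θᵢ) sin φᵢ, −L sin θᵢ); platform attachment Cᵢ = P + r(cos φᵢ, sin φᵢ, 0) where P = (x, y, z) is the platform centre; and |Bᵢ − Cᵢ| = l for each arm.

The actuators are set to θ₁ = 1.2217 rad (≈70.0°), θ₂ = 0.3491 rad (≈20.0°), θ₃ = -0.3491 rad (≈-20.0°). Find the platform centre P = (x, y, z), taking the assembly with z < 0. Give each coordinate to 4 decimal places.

(-0.1997, -0.0757, -0.2974)

arm 1 at φ=0.0°: (R−r)+L cos θ1 = 0.1716;  O1 = (0.1716, 0.0000, -0.1691)
arm 2 at φ=120.0°: (R−r)+L cos θ2 = 0.2791;  O2 = (-0.1396, 0.2417, -0.0616)
φ3=240.0°: virtual centre (-0.1396, -0.2417, 0.0616), radius l
|O₂|²−|O₁|² = 0.0237;  |O₃|²−|O₁|² = 0.0237
linear system: -0.6223x+0.4835y = 0.0237−0.2151z; -0.6223x+-0.4835y = 0.0237−0.4614z
Cramer: x(z) = -0.0380+0.5436z;  y(z) = 0.0000+0.2547z
into |P−O₁|² = l²: 1.3604z² + 0.1104z + -0.0875 = 0;  Δ = 0.4881;  z = -0.2974 or 0.2162 → z<0 root = -0.2974
x = -0.1997, y = -0.0757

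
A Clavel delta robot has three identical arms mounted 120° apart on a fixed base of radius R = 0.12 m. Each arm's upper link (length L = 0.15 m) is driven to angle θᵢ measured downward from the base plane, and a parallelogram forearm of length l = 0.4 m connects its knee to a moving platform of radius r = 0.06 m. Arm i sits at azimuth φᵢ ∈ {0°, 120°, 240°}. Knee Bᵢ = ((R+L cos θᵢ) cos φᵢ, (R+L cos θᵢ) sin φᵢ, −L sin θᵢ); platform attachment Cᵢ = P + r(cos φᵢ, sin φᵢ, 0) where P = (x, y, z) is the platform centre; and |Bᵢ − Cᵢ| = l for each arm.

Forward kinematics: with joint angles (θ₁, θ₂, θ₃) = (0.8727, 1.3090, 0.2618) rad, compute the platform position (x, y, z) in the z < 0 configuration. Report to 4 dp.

arm 1 at φ=0.0°: e+L cos θ1 = 0.1564;  centre 1 = (0.1564, 0.0000, -0.1149)
arm 2 at φ=120.0°: e+L cos θ2 = 0.0988;  centre 2 = (-0.0494, 0.0856, -0.1449)
centre 3 = (0.2049·cos240.0°, 0.2049·sin240.0°, -0.0388) = (-0.1024, -0.1774, -0.0388)
eliminate P² terms by subtracting sphere 1 from 2 and 3
[-0.4117 0.1712 -0.0600]·P = -0.0069;  [-0.5177 -0.3549 0.1522]·P = 0.0058
det = 0.2347;  x = 0.0062+0.0203z,  y = -0.0254+0.3992z
sphere 1 gives Az²+Bz+C=0 with A=1.1597, B=0.2034, C=-0.1236;  B²−4AC=0.6147;  roots -0.4257, 0.2503;  negative root z = -0.4257
x = -0.0024, y = -0.1954

(-0.0024, -0.1954, -0.4257)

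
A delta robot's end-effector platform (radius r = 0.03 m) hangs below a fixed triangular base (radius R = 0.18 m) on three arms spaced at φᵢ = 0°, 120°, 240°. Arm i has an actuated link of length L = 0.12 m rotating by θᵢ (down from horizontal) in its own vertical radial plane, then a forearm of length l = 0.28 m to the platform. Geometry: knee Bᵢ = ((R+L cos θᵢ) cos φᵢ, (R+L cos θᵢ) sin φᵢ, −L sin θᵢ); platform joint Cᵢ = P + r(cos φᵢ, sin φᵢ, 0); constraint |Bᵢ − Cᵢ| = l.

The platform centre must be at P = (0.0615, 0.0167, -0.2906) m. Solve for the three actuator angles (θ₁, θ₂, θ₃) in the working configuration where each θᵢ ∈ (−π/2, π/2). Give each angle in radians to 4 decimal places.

arm 1 (φ=0.0°): x'=0.0615, y'=0.0167
  e−x'=0.0885;  (l²−L²−(e−x')²−y'²−z²)/2L = -0.1190
  θ1 = atan2(B,A) + arccos(C/0.3038) = 0.6981
rotate P by −φ2: (-0.0163, -0.0616, -0.2906)
  e−x'=0.1663;  (l²−L²−(e−x')²−y'²−z²)/2L = -0.2162
  √(A²+B²)=0.3348;  θ2 = -1.0511+2.2729 ≈ 1.2219
arm 3 (φ=240.0°): x'=-0.0452, y'=0.0449
  e−x'=0.1952;  (l²−L²−(e−x')²−y'²−z²)/2L = -0.2524
  θ3 = atan2(B,A) + arccos(C/0.3501) = 1.3967

θ₁ = 0.6981, θ₂ = 1.2219, θ₃ = 1.3967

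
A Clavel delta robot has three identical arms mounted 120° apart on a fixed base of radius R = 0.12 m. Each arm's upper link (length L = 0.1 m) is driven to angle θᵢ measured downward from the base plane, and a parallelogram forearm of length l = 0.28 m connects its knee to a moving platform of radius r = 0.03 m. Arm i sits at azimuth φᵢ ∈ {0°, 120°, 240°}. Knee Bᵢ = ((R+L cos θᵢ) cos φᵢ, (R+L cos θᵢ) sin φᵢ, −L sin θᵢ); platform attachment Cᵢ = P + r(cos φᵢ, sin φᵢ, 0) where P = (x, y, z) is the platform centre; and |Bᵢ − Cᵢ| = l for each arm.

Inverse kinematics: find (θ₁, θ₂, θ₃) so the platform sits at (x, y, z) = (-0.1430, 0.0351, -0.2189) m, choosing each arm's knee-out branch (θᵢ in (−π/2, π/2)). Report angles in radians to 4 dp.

θ₁ = 1.3966, θ₂ = -0.2620, θ₃ = 0.2621

arm 1 (φ=0.0°): x'=-0.1430, y'=0.0351
  A=0.2330, B=-0.2189, C=(l²−L²−A²−y'²−z²)/(2L)=-0.1752
  √(A²+B²)=0.3197;  θ1 = -0.7542+2.1508 ≈ 1.3966
rotate P by −φ2: (0.1019, 0.1063, -0.2189)
  A cos θ + B sin θ = C:  -0.0119·cos θ + -0.2189·sin θ = 0.0452
  γ=atan2(-0.2189,-0.0119)=-1.6251;  ψ=arccos(0.2063)=1.3630;  θ2=γ+ψ≈-0.2620
φ3=240.0° → target in arm frame (0.0411, -0.1414)
  A cos θ + B sin θ = C:  0.0489·cos θ + -0.2189·sin θ = -0.0095
  γ=atan2(-0.2189,0.0489)=-1.3510;  ψ=arccos(-0.0423)=1.6132;  θ3=γ+ψ≈0.2621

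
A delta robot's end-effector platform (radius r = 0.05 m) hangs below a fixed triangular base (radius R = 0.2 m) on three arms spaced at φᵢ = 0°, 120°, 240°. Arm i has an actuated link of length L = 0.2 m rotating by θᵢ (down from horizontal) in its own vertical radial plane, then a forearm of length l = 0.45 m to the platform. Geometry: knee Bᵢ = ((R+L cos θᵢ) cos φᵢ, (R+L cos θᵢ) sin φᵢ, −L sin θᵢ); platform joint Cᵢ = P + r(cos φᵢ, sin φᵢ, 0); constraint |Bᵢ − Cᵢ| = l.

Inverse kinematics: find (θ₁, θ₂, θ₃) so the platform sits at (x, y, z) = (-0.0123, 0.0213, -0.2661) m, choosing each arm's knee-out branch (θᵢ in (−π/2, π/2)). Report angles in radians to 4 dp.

θ₁ = 0.0002, θ₂ = -0.2614, θ₃ = 0.0002

φ1=0.0° → target in arm frame (-0.0123, 0.0213)
  e−x'=0.1623;  (l²−L²−(e−x')²−y'²−z²)/2L = 0.1622
  θ1 = atan2(B,A) + arccos(C/0.3117) = 0.0002
φ2=120.0° → target in arm frame (0.0246, 0.0000)
  A cos θ + B sin θ = C:  0.1254·cos θ + -0.2661·sin θ = 0.1899
  γ=atan2(-0.2661,0.1254)=-1.1304;  ψ=arccos(0.6456)=0.8690;  θ2=γ+ψ≈-0.2614
arm 3 (φ=240.0°): x'=-0.0123, y'=-0.0213
  e−x'=0.1623;  (l²−L²−(e−x')²−y'²−z²)/2L = 0.1622
  √(A²+B²)=0.3117;  θ3 = -1.0231+1.0233 ≈ 0.0002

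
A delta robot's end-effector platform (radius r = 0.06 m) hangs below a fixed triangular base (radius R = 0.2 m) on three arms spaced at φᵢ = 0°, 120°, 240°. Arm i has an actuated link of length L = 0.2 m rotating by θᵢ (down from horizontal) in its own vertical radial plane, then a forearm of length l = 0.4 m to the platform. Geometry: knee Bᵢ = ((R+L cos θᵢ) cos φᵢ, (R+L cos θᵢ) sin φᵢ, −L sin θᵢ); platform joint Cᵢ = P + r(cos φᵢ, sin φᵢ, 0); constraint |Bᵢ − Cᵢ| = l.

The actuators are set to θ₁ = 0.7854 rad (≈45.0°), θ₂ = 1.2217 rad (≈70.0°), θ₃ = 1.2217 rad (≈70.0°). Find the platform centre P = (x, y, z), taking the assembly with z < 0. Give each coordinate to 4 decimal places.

S1 = (0.2814·cos0.0°, 0.2814·sin0.0°, -0.1414) = (0.2814, 0.0000, -0.1414)
S2 = (0.2084·cos120.0°, 0.2084·sin120.0°, -0.1879) = (-0.1042, 0.1805, -0.1879)
φ3=240.0°: virtual centre (-0.1042, -0.1805, -0.1879), radius l
subtract pairs → two planes through P
plane₁₂: -0.7713x+0.3610y+-0.0930z = -0.0204
Cramer: x(z) = 0.0265-0.1206z;  y(z) = 0.0000+0.0000z
quadratic in z: (1.0145)z²+(0.3443)z+(-0.0750)=0, √Δ=0.6504 → z ∈ {-0.4902, 0.1508}; z = -0.4902 (taking z<0)
x = 0.0856, y = 0.0000

(0.0856, 0.0000, -0.4902)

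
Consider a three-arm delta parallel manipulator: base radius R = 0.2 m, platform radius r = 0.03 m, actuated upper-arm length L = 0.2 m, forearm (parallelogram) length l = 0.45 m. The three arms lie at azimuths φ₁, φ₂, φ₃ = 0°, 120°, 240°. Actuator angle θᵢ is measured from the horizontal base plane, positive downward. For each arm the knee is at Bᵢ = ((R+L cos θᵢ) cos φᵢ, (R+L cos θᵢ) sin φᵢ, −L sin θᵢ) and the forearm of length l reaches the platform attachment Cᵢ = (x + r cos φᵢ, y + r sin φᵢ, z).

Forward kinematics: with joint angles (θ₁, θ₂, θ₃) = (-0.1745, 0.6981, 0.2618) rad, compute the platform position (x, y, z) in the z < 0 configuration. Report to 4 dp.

arm 1 at φ=0.0°: ρ1 = 0.3670;  O1 = (0.3670, 0.0000, 0.0347)
φ2=120.0°: virtual centre (-0.1616, 0.2799, -0.1286), radius l
arm 3 at φ=240.0°: ρ3 = 0.3632;  O3 = (-0.1816, -0.3145, -0.0518)
subtract pairs → two planes through P
[-1.0571 0.5598 -0.3266]·P = -0.0149;  [-1.0971 -0.6291 -0.1730]·P = -0.0013
det = 1.2792;  x = 0.0079+-0.2363z,  y = -0.0117+0.1371z
quadratic in z: (1.0746)z²+(0.0970)z+(-0.0722)=0, √Δ=0.5655 → z ∈ {-0.3083, 0.2180}; z = -0.3083 (taking z<0)
x = 0.0807, y = -0.0540

(0.0807, -0.0540, -0.3083)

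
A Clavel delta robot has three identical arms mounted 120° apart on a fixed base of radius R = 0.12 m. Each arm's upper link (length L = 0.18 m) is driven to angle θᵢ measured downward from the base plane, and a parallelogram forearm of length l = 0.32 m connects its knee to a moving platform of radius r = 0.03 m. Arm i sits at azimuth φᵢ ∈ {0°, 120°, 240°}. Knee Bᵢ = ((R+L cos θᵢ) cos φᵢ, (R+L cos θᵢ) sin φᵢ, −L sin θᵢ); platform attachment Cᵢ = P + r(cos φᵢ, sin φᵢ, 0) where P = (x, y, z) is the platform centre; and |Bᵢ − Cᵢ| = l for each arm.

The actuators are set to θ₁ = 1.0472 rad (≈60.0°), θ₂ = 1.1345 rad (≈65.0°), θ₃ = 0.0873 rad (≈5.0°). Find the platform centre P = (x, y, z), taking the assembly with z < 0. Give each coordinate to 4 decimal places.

S1 = (0.1800·cos0.0°, 0.1800·sin0.0°, -0.1559) = (0.1800, 0.0000, -0.1559)
φ2=120.0°: virtual centre (-0.0830, 0.1438, -0.1631), radius l
φ3=240.0°: virtual centre (-0.1347, -0.2332, -0.0157), radius l
|S₂|²−|S₁|² = -0.0025;  |S₃|²−|S₁|² = 0.0161
plane₁₂: -0.5261x+0.2876y+-0.0145z = -0.0025
det = 0.4264;  x = -0.0081+0.1733z,  y = -0.0235+0.3673z
quadratic in z: (1.1649)z²+(0.2293)z+(-0.0422)=0, √Δ=0.4991 → z ∈ {-0.3126, 0.1158}; z = -0.3126 (taking z<0)
x = -0.0623, y = -0.1384

(-0.0623, -0.1384, -0.3126)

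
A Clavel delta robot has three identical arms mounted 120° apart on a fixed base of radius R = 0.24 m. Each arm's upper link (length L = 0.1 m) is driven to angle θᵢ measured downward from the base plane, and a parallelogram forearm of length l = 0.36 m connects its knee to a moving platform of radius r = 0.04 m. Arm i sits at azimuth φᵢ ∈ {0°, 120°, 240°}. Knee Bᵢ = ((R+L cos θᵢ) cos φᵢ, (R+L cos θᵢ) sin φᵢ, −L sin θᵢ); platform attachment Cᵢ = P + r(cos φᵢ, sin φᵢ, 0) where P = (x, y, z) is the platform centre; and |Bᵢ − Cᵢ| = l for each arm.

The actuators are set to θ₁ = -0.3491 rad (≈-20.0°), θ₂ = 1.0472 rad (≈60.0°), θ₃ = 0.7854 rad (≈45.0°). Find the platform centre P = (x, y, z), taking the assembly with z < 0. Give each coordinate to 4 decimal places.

arm 1 at φ=0.0°: (R−r)+L cos θ1 = 0.2940;  O1 = (0.2940, 0.0000, 0.0342)
O2 = (0.2500·cos120.0°, 0.2500·sin120.0°, -0.0866) = (-0.1250, 0.2165, -0.0866)
φ3=240.0°: virtual centre (-0.1354, -0.2344, -0.0707), radius l
eliminate P² terms by subtracting sphere 1 from 2 and 3
linear system: -0.8379x+0.4330y = -0.0176−-0.2416z; -0.8586x+-0.4689y = -0.0093−-0.2098z
det = 0.7647;  x = 0.0161+-0.2670z,  y = -0.0096+0.0414z
into |P−O₁|² = l²: 1.0730z² + 0.0792z + -0.0511 = 0;  Δ = 0.2256;  z = -0.2582 or 0.1844 → z<0 root = -0.2582
x = 0.0850, y = -0.0202

(0.0850, -0.0202, -0.2582)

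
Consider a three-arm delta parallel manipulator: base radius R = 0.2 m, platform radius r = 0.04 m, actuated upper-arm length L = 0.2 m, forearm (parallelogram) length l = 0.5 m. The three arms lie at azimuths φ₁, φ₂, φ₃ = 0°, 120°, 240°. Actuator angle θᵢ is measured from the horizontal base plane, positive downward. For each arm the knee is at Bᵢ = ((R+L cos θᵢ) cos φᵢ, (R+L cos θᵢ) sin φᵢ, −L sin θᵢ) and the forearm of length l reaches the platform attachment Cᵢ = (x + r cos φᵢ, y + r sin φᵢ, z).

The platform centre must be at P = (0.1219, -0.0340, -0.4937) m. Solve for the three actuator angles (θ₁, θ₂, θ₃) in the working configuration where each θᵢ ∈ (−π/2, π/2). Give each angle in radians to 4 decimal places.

θ₁ = 0.2616, θ₂ = 0.9597, θ₃ = 0.7852

φ1=0.0° → target in arm frame (0.1219, -0.0340)
  A=0.0381, B=-0.4937, C=(l²−L²−A²−y'²−z²)/(2L)=-0.0909
  √(A²+B²)=0.4952;  θ1 = -1.4938+1.7554 ≈ 0.2616
arm 2 (φ=120.0°): x'=-0.0904, y'=-0.0886
  e−x'=0.2504;  (l²−L²−(e−x')²−y'²−z²)/2L = -0.2607
  θ2 = atan2(B,A) + arccos(C/0.5536) = 0.9597
arm 3 (φ=240.0°): x'=-0.0315, y'=0.1226
  e−x'=0.1915;  (l²−L²−(e−x')²−y'²−z²)/2L = -0.2136
  γ=atan2(-0.4937,0.1915)=-1.2008;  ψ=arccos(-0.4034)=1.9860;  θ3=γ+ψ≈0.7852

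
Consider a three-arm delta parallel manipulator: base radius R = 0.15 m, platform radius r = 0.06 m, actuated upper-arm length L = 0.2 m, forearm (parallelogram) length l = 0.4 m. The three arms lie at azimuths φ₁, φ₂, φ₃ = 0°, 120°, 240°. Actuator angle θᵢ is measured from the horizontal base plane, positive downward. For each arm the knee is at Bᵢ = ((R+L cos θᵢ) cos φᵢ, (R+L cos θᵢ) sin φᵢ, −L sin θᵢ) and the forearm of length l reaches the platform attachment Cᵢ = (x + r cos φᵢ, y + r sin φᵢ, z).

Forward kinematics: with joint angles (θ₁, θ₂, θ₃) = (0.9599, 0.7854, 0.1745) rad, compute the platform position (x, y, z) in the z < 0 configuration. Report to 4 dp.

O1 = (0.2047·cos0.0°, 0.2047·sin0.0°, -0.1638) = (0.2047, 0.0000, -0.1638)
φ2=120.0°: virtual centre (-0.1157, 0.2004, -0.1414), radius l
O3 = (0.2870·cos240.0°, 0.2870·sin240.0°, -0.0347) = (-0.1435, -0.2485, -0.0347)
eliminate P² terms by subtracting sphere 1 from 2 and 3
linear system: -0.6409x+0.4008y = 0.0048−0.0448z; -0.6964x+-0.4970y = 0.0148−0.2582z
det = 0.5977;  x = -0.0139+0.2104z,  y = -0.0103+0.2247z
into |P−O₁|² = l²: 1.0948z² + 0.2310z + -0.0852 = 0;  Δ = 0.4267;  z = -0.4038 or 0.1928 → z<0 root = -0.4038
x = -0.0989, y = -0.1010

(-0.0989, -0.1010, -0.4038)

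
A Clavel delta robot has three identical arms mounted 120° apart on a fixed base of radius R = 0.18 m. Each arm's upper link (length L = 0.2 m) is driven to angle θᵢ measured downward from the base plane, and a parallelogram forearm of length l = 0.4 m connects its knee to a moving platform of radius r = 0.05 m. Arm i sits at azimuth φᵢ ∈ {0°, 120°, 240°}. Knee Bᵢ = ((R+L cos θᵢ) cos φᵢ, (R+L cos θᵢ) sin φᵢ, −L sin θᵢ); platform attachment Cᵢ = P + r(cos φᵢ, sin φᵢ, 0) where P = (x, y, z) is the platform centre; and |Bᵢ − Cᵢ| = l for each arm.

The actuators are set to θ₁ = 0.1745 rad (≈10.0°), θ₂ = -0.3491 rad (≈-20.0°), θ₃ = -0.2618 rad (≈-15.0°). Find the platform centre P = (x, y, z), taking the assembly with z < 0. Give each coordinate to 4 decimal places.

arm 1 at φ=0.0°: ρ1 = 0.3270;  O1 = (0.3270, 0.0000, -0.0347)
O2 = (0.3179·cos120.0°, 0.3179·sin120.0°, 0.0684) = (-0.1590, 0.2753, 0.0684)
O3 = (0.3232·cos240.0°, 0.3232·sin240.0°, 0.0518) = (-0.1616, -0.2799, 0.0518)
eliminate P² terms by subtracting sphere 1 from 2 and 3
[-0.9719 0.5507 0.2063]·P = -0.0023;  [-0.9771 -0.5598 0.1730]·P = -0.0010
det = 1.0821;  x = 0.0017+0.1947z,  y = -0.0012+-0.0309z
into |P−O₁|² = l²: 1.0389z² + -0.0571z + -0.0530 = 0;  Δ = 0.2235;  z = -0.2000 or 0.2551 → z<0 root = -0.2000
x = -0.0372, y = 0.0049

(-0.0372, 0.0049, -0.2000)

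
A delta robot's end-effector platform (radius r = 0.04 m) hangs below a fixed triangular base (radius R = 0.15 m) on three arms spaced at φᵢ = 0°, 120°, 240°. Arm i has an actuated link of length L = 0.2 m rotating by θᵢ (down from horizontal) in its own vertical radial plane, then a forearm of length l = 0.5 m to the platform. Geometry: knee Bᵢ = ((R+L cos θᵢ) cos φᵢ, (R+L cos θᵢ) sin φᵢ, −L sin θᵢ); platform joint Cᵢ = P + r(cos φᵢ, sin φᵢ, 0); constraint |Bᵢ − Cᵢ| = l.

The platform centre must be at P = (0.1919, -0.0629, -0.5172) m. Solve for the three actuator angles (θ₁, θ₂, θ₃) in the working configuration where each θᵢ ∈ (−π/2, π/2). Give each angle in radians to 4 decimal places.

θ₁ = 0.1744, θ₂ = 1.1345, θ₃ = 0.8725

arm 1 (φ=0.0°): x'=0.1919, y'=-0.0629
  e−x'=-0.0819;  (l²−L²−(e−x')²−y'²−z²)/2L = -0.1704
  γ=atan2(-0.5172,-0.0819)=-1.7278;  ψ=arccos(-0.3254)=1.9022;  θ1=γ+ψ≈0.1744
φ2=120.0° → target in arm frame (-0.1504, -0.1347)
  e−x'=0.2604;  (l²−L²−(e−x')²−y'²−z²)/2L = -0.3587
  γ=atan2(-0.5172,0.2604)=-1.1043;  ψ=arccos(-0.6194)=2.2388;  θ2=γ+ψ≈1.1345
φ3=240.0° → target in arm frame (-0.0415, 0.1976)
  A=0.1515, B=-0.5172, C=(l²−L²−A²−y'²−z²)/(2L)=-0.2988
  γ=atan2(-0.5172,0.1515)=-1.2859;  ψ=arccos(-0.5544)=2.1584;  θ3=γ+ψ≈0.8725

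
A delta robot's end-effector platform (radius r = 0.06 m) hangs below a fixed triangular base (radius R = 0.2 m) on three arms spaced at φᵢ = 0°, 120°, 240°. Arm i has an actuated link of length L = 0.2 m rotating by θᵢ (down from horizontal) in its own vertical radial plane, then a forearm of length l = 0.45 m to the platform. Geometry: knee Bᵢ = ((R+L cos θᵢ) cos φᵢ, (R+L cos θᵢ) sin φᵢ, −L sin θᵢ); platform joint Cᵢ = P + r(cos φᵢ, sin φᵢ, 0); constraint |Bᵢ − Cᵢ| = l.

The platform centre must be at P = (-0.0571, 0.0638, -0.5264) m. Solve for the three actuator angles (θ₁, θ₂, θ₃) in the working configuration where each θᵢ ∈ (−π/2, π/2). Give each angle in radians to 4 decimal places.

φ1=0.0° → target in arm frame (-0.0571, 0.0638)
  A=0.1971, B=-0.5264, C=(l²−L²−A²−y'²−z²)/(2L)=-0.3938
  γ=atan2(-0.5264,0.1971)=-1.2125;  ψ=arccos(-0.7006)=2.3470;  θ1=γ+ψ≈1.1345
arm 2 (φ=120.0°): x'=0.0838, y'=0.0176
  A=0.0562, B=-0.5264, C=(l²−L²−A²−y'²−z²)/(2L)=-0.2952
  √(A²+B²)=0.5294;  θ2 = -1.4644+2.1622 ≈ 0.6978
rotate P by −φ3: (-0.0267, -0.0814, -0.5264)
  e−x'=0.1667;  (l²−L²−(e−x')²−y'²−z²)/2L = -0.3725
  θ3 = atan2(B,A) + arccos(C/0.5522) = 1.0472

θ₁ = 1.1345, θ₂ = 0.6978, θ₃ = 1.0472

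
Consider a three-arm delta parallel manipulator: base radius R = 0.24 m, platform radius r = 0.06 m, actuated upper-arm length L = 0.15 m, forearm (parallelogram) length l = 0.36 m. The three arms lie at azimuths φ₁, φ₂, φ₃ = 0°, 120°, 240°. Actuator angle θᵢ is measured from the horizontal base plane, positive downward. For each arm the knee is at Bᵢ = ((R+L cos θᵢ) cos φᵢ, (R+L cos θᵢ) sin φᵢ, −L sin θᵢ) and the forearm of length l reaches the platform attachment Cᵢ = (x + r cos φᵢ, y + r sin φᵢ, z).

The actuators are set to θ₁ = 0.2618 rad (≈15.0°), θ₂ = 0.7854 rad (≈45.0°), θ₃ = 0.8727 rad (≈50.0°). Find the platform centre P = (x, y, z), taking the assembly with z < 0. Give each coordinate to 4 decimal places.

φ1=0.0°: virtual centre (0.3249, 0.0000, -0.0388), radius l
O2 = (0.2861·cos120.0°, 0.2861·sin120.0°, -0.1061) = (-0.1430, 0.2477, -0.1061)
O3 = (0.2764·cos240.0°, 0.2764·sin240.0°, -0.1149) = (-0.1382, -0.2394, -0.1149)
subtract pairs → two planes through P
plane₁₂: -0.9358x+0.4955y+-0.1345z = -0.0140
Cramer: x(z) = 0.0169-0.1541z;  y(z) = 0.0037-0.0197z
into |P−O₁|² = l²: 1.0241z² + 0.1724z + -0.0332 = 0;  Δ = 0.1659;  z = -0.2830 or 0.1146 → z<0 root = -0.2830
x = 0.0605, y = 0.0093

(0.0605, 0.0093, -0.2830)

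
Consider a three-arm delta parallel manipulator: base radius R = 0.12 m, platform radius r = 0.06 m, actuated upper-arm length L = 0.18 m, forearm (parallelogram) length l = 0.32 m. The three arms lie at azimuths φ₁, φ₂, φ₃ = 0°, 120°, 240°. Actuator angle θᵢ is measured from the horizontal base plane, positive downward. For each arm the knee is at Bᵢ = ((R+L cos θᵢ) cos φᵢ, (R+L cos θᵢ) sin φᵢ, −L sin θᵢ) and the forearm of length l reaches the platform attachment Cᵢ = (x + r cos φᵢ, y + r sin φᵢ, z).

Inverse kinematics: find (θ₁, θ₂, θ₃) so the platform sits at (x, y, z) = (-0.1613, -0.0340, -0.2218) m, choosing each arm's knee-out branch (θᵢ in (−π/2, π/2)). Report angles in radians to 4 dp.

θ₁ = 1.0473, θ₂ = 0.0875, θ₃ = -0.2617

rotate P by −φ1: (-0.1613, -0.0340, -0.2218)
  A=0.2213, B=-0.2218, C=(l²−L²−A²−y'²−z²)/(2L)=-0.0815
  γ=atan2(-0.2218,0.2213)=-0.7865;  ψ=arccos(-0.2600)=1.8338;  θ1=γ+ψ≈1.0473
rotate P by −φ2: (0.0512, 0.1567, -0.2218)
  A cos θ + B sin θ = C:  0.0088·cos θ + -0.2218·sin θ = -0.0106
  θ2 = atan2(B,A) + arccos(C/0.2220) = 0.0875
arm 3 (φ=240.0°): x'=0.1101, y'=-0.1227
  e−x'=-0.0501;  (l²−L²−(e−x')²−y'²−z²)/2L = 0.0090
  √(A²+B²)=0.2274;  θ3 = -1.7929+1.5312 ≈ -0.2617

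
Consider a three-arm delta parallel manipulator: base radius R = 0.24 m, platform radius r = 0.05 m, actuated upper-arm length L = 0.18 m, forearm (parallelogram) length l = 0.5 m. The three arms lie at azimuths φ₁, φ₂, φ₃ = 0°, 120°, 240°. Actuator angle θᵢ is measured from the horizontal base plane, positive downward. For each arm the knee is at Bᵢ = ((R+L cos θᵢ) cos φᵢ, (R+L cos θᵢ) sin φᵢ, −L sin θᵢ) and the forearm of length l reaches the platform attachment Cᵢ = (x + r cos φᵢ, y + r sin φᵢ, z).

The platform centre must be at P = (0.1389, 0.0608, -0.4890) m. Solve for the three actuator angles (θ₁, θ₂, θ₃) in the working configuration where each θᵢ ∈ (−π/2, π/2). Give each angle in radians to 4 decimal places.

arm 1 (φ=0.0°): x'=0.1389, y'=0.0608
  A=0.0511, B=-0.4890, C=(l²−L²−A²−y'²−z²)/(2L)=-0.0773
  γ=atan2(-0.4890,0.0511)=-1.4667;  ψ=arccos(-0.1572)=1.7287;  θ1=γ+ψ≈0.2620
φ2=120.0° → target in arm frame (-0.0168, -0.1507)
  A=0.2068, B=-0.4890, C=(l²−L²−A²−y'²−z²)/(2L)=-0.2416
  √(A²+B²)=0.5309;  θ2 = -1.1707+2.0433 ≈ 0.8726
φ3=240.0° → target in arm frame (-0.1221, 0.0899)
  A cos θ + B sin θ = C:  0.3121·cos θ + -0.4890·sin θ = -0.3528
  √(A²+B²)=0.5801;  θ3 = -1.0027+2.2245 ≈ 1.2218

θ₁ = 0.2620, θ₂ = 0.8726, θ₃ = 1.2218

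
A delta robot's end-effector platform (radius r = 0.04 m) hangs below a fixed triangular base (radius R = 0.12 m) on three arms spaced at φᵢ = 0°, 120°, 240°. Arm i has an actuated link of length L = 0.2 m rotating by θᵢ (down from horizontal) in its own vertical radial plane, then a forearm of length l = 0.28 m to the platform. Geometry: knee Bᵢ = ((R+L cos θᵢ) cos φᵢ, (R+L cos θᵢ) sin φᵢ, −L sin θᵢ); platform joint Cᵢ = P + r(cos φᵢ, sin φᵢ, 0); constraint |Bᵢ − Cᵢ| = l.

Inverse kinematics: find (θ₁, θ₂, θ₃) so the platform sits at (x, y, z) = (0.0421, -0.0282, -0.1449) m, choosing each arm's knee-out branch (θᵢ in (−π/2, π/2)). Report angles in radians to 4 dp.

θ₁ = -0.0002, θ₂ = 0.6985, θ₃ = 0.3491

arm 1 (φ=0.0°): x'=0.0421, y'=-0.0282
  A cos θ + B sin θ = C:  0.0379·cos θ + -0.1449·sin θ = 0.0379
  γ=atan2(-0.1449,0.0379)=-1.3150;  ψ=arccos(0.2533)=1.3148;  θ1=γ+ψ≈-0.0002
rotate P by −φ2: (-0.0455, -0.0224, -0.1449)
  A=0.1255, B=-0.1449, C=(l²−L²−A²−y'²−z²)/(2L)=0.0029
  γ=atan2(-0.1449,0.1255)=-0.8571;  ψ=arccos(0.0151)=1.5557;  θ2=γ+ψ≈0.6985
arm 3 (φ=240.0°): x'=0.0034, y'=0.0506
  e−x'=0.0766;  (l²−L²−(e−x')²−y'²−z²)/2L = 0.0224
  γ=atan2(-0.1449,0.0766)=-1.0843;  ψ=arccos(0.1369)=1.4335;  θ3=γ+ψ≈0.3491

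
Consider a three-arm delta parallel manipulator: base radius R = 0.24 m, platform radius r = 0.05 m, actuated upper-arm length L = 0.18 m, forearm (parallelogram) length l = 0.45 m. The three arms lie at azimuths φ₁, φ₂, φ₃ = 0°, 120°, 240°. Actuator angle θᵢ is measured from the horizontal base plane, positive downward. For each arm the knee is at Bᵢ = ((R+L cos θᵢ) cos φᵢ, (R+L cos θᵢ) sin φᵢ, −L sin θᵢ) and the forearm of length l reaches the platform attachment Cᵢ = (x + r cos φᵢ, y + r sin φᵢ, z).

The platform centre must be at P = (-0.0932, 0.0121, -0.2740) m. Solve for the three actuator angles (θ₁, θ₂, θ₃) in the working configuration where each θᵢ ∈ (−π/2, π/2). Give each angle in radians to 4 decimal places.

θ₁ = 0.6983, θ₂ = -0.2622, θ₃ = -0.0876

arm 1 (φ=0.0°): x'=-0.0932, y'=0.0121
  A=0.2832, B=-0.2740, C=(l²−L²−A²−y'²−z²)/(2L)=0.0408
  √(A²+B²)=0.3941;  θ1 = -0.7689+1.4672 ≈ 0.6983
rotate P by −φ2: (0.0571, 0.0747, -0.2740)
  A cos θ + B sin θ = C:  0.1329·cos θ + -0.2740·sin θ = 0.1994
  θ2 = atan2(B,A) + arccos(C/0.3045) = -0.2622
φ3=240.0° → target in arm frame (0.0361, -0.0868)
  A=0.1539, B=-0.2740, C=(l²−L²−A²−y'²−z²)/(2L)=0.1773
  θ3 = atan2(B,A) + arccos(C/0.3143) = -0.0876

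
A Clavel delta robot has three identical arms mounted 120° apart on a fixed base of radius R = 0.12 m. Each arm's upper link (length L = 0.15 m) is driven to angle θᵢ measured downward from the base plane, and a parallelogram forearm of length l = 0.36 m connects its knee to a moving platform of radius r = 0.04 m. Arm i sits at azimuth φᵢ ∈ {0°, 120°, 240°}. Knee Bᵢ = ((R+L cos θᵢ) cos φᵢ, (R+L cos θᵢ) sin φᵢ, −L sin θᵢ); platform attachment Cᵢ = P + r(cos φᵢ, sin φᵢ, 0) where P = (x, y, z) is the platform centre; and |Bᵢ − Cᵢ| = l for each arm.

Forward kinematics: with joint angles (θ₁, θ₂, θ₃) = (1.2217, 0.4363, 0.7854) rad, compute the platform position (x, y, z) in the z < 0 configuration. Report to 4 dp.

(-0.1174, 0.0504, -0.3963)

O1 = (0.1313·cos0.0°, 0.1313·sin0.0°, -0.1410) = (0.1313, 0.0000, -0.1410)
O2 = (0.2159·cos120.0°, 0.2159·sin120.0°, -0.0634) = (-0.1080, 0.1870, -0.0634)
φ3=240.0°: virtual centre (-0.0930, -0.1611, -0.1061), radius l
subtract pairs → two planes through P
[-0.4786 0.3740 0.1551]·P = 0.0135;  [-0.4487 -0.3223 0.0698]·P = 0.0088
Cramer: x(z) = -0.0237+0.2363z;  y(z) = 0.0058-0.1124z
quadratic in z: (1.0685)z²+(0.2073)z+(-0.0857)=0, √Δ=0.6396 → z ∈ {-0.3963, 0.2023}; z = -0.3963 (taking z<0)
x = -0.1174, y = 0.0504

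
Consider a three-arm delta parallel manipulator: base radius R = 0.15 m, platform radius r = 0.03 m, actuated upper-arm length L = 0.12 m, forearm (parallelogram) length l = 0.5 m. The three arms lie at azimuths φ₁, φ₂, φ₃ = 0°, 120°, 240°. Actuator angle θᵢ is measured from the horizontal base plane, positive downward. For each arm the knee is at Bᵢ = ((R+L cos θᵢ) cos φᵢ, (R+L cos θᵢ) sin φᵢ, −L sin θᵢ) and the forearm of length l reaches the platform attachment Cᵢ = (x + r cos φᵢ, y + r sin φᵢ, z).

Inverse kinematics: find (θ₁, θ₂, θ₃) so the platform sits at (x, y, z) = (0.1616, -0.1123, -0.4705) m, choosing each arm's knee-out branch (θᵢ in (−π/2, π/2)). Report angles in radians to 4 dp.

φ1=0.0° → target in arm frame (0.1616, -0.1123)
  A=-0.0416, B=-0.4705, C=(l²−L²−A²−y'²−z²)/(2L)=-0.0005
  √(A²+B²)=0.4723;  θ1 = -1.6590+1.5718 ≈ -0.0872
φ2=120.0° → target in arm frame (-0.1781, -0.0838)
  A=0.2981, B=-0.4705, C=(l²−L²−A²−y'²−z²)/(2L)=-0.3401
  γ=atan2(-0.4705,0.2981)=-1.0061;  ψ=arccos(-0.6107)=2.2277;  θ2=γ+ψ≈1.2216
arm 3 (φ=240.0°): x'=0.0165, y'=0.1961
  e−x'=0.1035;  (l²−L²−(e−x')²−y'²−z²)/2L = -0.1456
  √(A²+B²)=0.4818;  θ3 = -1.3542+1.8779 ≈ 0.5237

θ₁ = -0.0872, θ₂ = 1.2216, θ₃ = 0.5237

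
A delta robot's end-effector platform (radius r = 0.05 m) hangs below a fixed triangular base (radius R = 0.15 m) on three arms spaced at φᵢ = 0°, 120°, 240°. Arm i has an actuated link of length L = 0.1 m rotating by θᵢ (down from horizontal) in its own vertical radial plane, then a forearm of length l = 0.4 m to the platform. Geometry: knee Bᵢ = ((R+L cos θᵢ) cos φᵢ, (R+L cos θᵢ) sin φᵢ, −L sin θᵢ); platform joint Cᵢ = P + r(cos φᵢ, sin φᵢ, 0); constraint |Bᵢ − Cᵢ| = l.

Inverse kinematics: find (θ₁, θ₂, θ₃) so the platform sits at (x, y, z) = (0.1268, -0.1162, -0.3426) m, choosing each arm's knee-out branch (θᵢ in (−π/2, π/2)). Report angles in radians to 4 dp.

θ₁ = -0.3492, θ₂ = 1.1342, θ₃ = 0.1742

arm 1 (φ=0.0°): x'=0.1268, y'=-0.1162
  A=-0.0268, B=-0.3426, C=(l²−L²−A²−y'²−z²)/(2L)=0.0920
  θ1 = atan2(B,A) + arccos(C/0.3436) = -0.3492
rotate P by −φ2: (-0.1640, -0.0517, -0.3426)
  A cos θ + B sin θ = C:  0.2640·cos θ + -0.3426·sin θ = -0.1988
  γ=atan2(-0.3426,0.2640)=-0.9142;  ψ=arccos(-0.4596)=2.0484;  θ2=γ+ψ≈1.1342
arm 3 (φ=240.0°): x'=0.0372, y'=0.1679
  A cos θ + B sin θ = C:  0.0628·cos θ + -0.3426·sin θ = 0.0025
  √(A²+B²)=0.3483;  θ3 = -1.3896+1.5637 ≈ 0.1742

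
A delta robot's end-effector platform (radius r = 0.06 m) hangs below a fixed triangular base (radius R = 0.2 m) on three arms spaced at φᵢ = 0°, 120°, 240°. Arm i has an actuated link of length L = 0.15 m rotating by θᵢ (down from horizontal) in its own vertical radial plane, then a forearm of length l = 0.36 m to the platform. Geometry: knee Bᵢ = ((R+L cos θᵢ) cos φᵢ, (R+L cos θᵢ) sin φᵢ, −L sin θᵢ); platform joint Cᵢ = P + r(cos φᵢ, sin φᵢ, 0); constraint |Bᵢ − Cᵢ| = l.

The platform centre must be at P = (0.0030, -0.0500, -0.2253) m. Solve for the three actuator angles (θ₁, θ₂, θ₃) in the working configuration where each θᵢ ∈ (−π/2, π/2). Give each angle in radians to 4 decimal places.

φ1=0.0° → target in arm frame (0.0030, -0.0500)
  A cos θ + B sin θ = C:  0.1370·cos θ + -0.2253·sin θ = 0.1169
  √(A²+B²)=0.2637;  θ1 = -1.0245+1.1115 ≈ 0.0870
φ2=120.0° → target in arm frame (-0.0448, 0.0224)
  e−x'=0.1848;  (l²−L²−(e−x')²−y'²−z²)/2L = 0.0723
  √(A²+B²)=0.2914;  θ2 = -0.8838+1.3201 ≈ 0.4363
φ3=240.0° → target in arm frame (0.0418, 0.0276)
  e−x'=0.0982;  (l²−L²−(e−x')²−y'²−z²)/2L = 0.1531
  θ3 = atan2(B,A) + arccos(C/0.2458) = -0.2616

θ₁ = 0.0870, θ₂ = 0.4363, θ₃ = -0.2616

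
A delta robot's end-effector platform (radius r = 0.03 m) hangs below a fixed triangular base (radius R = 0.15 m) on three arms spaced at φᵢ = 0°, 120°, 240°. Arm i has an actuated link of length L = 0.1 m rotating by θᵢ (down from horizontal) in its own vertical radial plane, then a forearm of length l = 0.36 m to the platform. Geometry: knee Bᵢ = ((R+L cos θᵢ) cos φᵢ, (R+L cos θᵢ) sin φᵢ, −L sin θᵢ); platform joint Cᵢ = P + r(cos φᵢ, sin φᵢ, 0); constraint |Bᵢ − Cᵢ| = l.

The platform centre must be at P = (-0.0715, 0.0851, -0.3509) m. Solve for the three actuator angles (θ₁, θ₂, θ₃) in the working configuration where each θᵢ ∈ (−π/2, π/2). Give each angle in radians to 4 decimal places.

θ₁ = 1.1349, θ₂ = 0.0873, θ₃ = 0.9603

arm 1 (φ=0.0°): x'=-0.0715, y'=0.0851
  A cos θ + B sin θ = C:  0.1915·cos θ + -0.3509·sin θ = -0.2372
  θ1 = atan2(B,A) + arccos(C/0.3998) = 1.1349
φ2=120.0° → target in arm frame (0.1094, 0.0194)
  e−x'=0.0106;  (l²−L²−(e−x')²−y'²−z²)/2L = -0.0201
  θ2 = atan2(B,A) + arccos(C/0.3511) = 0.0873
rotate P by −φ3: (-0.0379, -0.1045, -0.3509)
  A=0.1579, B=-0.3509, C=(l²−L²−A²−y'²−z²)/(2L)=-0.1970
  θ3 = atan2(B,A) + arccos(C/0.3848) = 0.9603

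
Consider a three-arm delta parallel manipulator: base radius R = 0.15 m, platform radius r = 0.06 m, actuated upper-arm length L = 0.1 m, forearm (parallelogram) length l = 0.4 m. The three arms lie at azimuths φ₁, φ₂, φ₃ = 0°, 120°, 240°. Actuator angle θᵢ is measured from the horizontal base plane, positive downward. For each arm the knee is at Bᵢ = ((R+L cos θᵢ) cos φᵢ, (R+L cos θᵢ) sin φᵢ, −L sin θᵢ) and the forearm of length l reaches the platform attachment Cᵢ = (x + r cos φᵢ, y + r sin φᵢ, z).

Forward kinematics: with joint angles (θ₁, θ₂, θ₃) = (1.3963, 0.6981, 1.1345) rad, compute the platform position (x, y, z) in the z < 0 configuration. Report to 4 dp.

(-0.0688, 0.0536, -0.4536)

arm 1 at φ=0.0°: e+L cos θ1 = 0.1074;  centre 1 = (0.1074, 0.0000, -0.0985)
arm 2 at φ=120.0°: e+L cos θ2 = 0.1666;  centre 2 = (-0.0833, 0.1443, -0.0643)
centre 3 = (0.1323·cos240.0°, 0.1323·sin240.0°, -0.0906) = (-0.0661, -0.1145, -0.0906)
|centre ₂|²−|centre ₁|² = 0.0107;  |centre ₃|²−|centre ₁|² = 0.0045
linear system: -0.3813x+0.2886y = 0.0107−0.0684z; -0.3470x+-0.2291y = 0.0045−0.0157z
det = 0.1875;  x = -0.0199+0.1078z,  y = 0.0106+-0.0947z
into |P−centre ₁|² = l²: 1.0206z² + 0.1675z + -0.1340 = 0;  Δ = 0.5750;  z = -0.4536 or 0.2894 → z<0 root = -0.4536
x = -0.0688, y = 0.0536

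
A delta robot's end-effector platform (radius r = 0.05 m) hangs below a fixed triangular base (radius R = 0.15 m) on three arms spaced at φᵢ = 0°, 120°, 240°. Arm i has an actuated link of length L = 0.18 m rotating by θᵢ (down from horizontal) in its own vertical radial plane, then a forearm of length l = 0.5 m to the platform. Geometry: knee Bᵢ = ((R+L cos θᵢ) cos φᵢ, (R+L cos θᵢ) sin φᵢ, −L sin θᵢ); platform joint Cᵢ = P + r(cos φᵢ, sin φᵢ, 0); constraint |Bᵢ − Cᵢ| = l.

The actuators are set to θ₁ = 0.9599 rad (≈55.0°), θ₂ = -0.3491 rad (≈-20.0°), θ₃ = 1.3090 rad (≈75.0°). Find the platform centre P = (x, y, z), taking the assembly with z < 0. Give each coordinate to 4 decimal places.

φ1=0.0°: virtual centre (0.2032, 0.0000, -0.1474), radius l
O2 = (0.2691·cos120.0°, 0.2691·sin120.0°, 0.0616) = (-0.1346, 0.2331, 0.0616)
O3 = (0.1466·cos240.0°, 0.1466·sin240.0°, -0.1739) = (-0.0733, -0.1269, -0.1739)
|O₂|²−|O₁|² = 0.0132;  |O₃|²−|O₁|² = -0.0113
plane₁₂: -0.6756x+0.4662y+0.4180z = 0.0132
det = 0.4294;  x = 0.0045+0.1898z,  y = 0.0348+-0.6216z
into |P−O₁|² = l²: 1.4224z² + 0.1762z + -0.1876 = 0;  Δ = 1.0982;  z = -0.4303 or 0.3064 → z<0 root = -0.4303
x = -0.0772, y = 0.3023

(-0.0772, 0.3023, -0.4303)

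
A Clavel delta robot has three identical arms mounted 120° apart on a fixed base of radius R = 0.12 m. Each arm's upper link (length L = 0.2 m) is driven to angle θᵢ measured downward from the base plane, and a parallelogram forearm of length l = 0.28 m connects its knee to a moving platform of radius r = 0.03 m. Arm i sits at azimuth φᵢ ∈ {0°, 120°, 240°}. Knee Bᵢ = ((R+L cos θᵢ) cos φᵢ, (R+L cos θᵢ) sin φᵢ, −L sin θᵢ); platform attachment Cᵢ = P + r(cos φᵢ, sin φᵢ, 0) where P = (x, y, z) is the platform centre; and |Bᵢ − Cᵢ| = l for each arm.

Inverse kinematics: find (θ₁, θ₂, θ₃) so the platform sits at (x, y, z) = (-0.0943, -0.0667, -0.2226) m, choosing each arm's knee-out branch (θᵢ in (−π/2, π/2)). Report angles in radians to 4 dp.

θ₁ = 1.1347, θ₂ = 0.7854, θ₃ = 0.0873

rotate P by −φ1: (-0.0943, -0.0667, -0.2226)
  A=0.1843, B=-0.2226, C=(l²−L²−A²−y'²−z²)/(2L)=-0.1239
  √(A²+B²)=0.2890;  θ1 = -0.8792+2.0139 ≈ 1.1347
arm 2 (φ=120.0°): x'=-0.0106, y'=0.1150
  A cos θ + B sin θ = C:  0.1006·cos θ + -0.2226·sin θ = -0.0863
  γ=atan2(-0.2226,0.1006)=-1.1463;  ψ=arccos(-0.3531)=1.9317;  θ2=γ+ψ≈0.7854
arm 3 (φ=240.0°): x'=0.1049, y'=-0.0483
  A=-0.0149, B=-0.2226, C=(l²−L²−A²−y'²−z²)/(2L)=-0.0343
  √(A²+B²)=0.2231;  θ3 = -1.6377+1.7250 ≈ 0.0873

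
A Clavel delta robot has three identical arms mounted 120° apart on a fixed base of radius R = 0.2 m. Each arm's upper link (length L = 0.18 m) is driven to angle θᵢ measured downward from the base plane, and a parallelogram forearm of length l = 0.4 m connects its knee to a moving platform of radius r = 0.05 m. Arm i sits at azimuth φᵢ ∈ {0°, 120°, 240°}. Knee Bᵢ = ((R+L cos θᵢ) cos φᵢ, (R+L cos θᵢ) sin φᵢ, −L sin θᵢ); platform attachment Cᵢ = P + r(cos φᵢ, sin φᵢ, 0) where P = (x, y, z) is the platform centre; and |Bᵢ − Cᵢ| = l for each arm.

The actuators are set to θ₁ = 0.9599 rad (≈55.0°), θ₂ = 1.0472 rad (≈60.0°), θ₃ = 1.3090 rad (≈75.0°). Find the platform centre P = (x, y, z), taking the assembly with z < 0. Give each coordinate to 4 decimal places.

φ1=0.0°: virtual centre (0.2532, 0.0000, -0.1474), radius l
arm 2 at φ=120.0°: (R−r)+L cos θ2 = 0.2400;  centre 2 = (-0.1200, 0.2078, -0.1559)
arm 3 at φ=240.0°: (R−r)+L cos θ3 = 0.1966;  centre 3 = (-0.0983, -0.1702, -0.1739)
subtract pairs → two planes through P
linear system: -0.7465x+0.4157y = -0.0040−-0.0169z; -0.7031x+-0.3405y = -0.0170−-0.0528z
det = 0.5464;  x = 0.0154+-0.0507z,  y = 0.0181+-0.0505z
sphere 1 gives Az²+Bz+C=0 with A=1.0051, B=0.3172, C=-0.0814;  B²−4AC=0.4277;  roots -0.4831, 0.1676;  negative root z = -0.4831
x = 0.0399, y = 0.0425

(0.0399, 0.0425, -0.4831)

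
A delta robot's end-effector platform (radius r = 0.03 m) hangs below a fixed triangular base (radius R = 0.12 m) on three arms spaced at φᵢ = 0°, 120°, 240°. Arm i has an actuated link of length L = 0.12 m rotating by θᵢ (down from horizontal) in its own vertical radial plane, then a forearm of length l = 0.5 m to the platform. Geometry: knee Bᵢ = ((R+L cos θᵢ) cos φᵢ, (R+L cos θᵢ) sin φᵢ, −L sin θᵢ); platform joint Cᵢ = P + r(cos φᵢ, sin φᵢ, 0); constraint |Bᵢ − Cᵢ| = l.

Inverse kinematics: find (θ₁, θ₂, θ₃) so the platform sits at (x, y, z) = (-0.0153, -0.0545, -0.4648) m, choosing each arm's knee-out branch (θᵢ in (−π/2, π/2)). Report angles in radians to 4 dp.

θ₁ = 0.1747, θ₂ = 0.2620, θ₃ = -0.0873

φ1=0.0° → target in arm frame (-0.0153, -0.0545)
  e−x'=0.1053;  (l²−L²−(e−x')²−y'²−z²)/2L = 0.0229
  θ1 = atan2(B,A) + arccos(C/0.4766) = 0.1747
φ2=120.0° → target in arm frame (-0.0395, 0.0405)
  A=0.1295, B=-0.4648, C=(l²−L²−A²−y'²−z²)/(2L)=0.0047
  γ=atan2(-0.4648,0.1295)=-1.2990;  ψ=arccos(0.0098)=1.5610;  θ2=γ+ψ≈0.2620
arm 3 (φ=240.0°): x'=0.0548, y'=0.0140
  A=0.0352, B=-0.4648, C=(l²−L²−A²−y'²−z²)/(2L)=0.0755
  √(A²+B²)=0.4661;  θ3 = -1.4953+1.4080 ≈ -0.0873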